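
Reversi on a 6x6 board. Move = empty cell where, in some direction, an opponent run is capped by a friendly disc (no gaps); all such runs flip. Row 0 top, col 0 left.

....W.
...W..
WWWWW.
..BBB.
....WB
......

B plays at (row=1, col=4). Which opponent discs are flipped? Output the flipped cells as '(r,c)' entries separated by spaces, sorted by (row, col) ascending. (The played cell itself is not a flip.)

Answer: (2,3) (2,4)

Derivation:
Dir NW: first cell '.' (not opp) -> no flip
Dir N: opp run (0,4), next=edge -> no flip
Dir NE: first cell '.' (not opp) -> no flip
Dir W: opp run (1,3), next='.' -> no flip
Dir E: first cell '.' (not opp) -> no flip
Dir SW: opp run (2,3) capped by B -> flip
Dir S: opp run (2,4) capped by B -> flip
Dir SE: first cell '.' (not opp) -> no flip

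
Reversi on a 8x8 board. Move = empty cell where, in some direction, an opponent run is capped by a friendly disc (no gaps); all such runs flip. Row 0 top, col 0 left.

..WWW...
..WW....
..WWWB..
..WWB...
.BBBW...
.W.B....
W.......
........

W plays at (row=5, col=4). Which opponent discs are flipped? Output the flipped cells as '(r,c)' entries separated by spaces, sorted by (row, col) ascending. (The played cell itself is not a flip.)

Dir NW: opp run (4,3) capped by W -> flip
Dir N: first cell 'W' (not opp) -> no flip
Dir NE: first cell '.' (not opp) -> no flip
Dir W: opp run (5,3), next='.' -> no flip
Dir E: first cell '.' (not opp) -> no flip
Dir SW: first cell '.' (not opp) -> no flip
Dir S: first cell '.' (not opp) -> no flip
Dir SE: first cell '.' (not opp) -> no flip

Answer: (4,3)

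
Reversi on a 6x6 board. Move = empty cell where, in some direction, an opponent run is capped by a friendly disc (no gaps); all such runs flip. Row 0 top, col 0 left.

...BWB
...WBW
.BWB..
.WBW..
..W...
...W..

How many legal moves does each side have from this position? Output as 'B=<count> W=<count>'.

-- B to move --
(0,2): no bracket -> illegal
(1,1): no bracket -> illegal
(1,2): flips 2 -> legal
(2,0): no bracket -> illegal
(2,4): no bracket -> illegal
(2,5): flips 1 -> legal
(3,0): flips 1 -> legal
(3,4): flips 1 -> legal
(4,0): no bracket -> illegal
(4,1): flips 1 -> legal
(4,3): flips 1 -> legal
(4,4): no bracket -> illegal
(5,1): no bracket -> illegal
(5,2): flips 1 -> legal
(5,4): no bracket -> illegal
B mobility = 7
-- W to move --
(0,2): flips 1 -> legal
(1,0): no bracket -> illegal
(1,1): flips 1 -> legal
(1,2): no bracket -> illegal
(2,0): flips 1 -> legal
(2,4): flips 2 -> legal
(2,5): no bracket -> illegal
(3,0): no bracket -> illegal
(3,4): no bracket -> illegal
(4,1): no bracket -> illegal
(4,3): no bracket -> illegal
W mobility = 4

Answer: B=7 W=4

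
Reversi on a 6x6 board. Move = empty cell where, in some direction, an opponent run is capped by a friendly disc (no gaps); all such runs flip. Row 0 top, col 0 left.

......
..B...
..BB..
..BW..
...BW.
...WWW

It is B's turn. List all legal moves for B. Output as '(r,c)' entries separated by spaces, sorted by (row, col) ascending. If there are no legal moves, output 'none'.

Answer: (3,4) (4,5)

Derivation:
(2,4): no bracket -> illegal
(3,4): flips 1 -> legal
(3,5): no bracket -> illegal
(4,2): no bracket -> illegal
(4,5): flips 1 -> legal
(5,2): no bracket -> illegal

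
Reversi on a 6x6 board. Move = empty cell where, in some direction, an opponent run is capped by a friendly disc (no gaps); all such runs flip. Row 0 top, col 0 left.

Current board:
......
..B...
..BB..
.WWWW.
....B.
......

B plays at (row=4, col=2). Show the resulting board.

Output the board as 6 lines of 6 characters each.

Place B at (4,2); scan 8 dirs for brackets.
Dir NW: opp run (3,1), next='.' -> no flip
Dir N: opp run (3,2) capped by B -> flip
Dir NE: opp run (3,3), next='.' -> no flip
Dir W: first cell '.' (not opp) -> no flip
Dir E: first cell '.' (not opp) -> no flip
Dir SW: first cell '.' (not opp) -> no flip
Dir S: first cell '.' (not opp) -> no flip
Dir SE: first cell '.' (not opp) -> no flip
All flips: (3,2)

Answer: ......
..B...
..BB..
.WBWW.
..B.B.
......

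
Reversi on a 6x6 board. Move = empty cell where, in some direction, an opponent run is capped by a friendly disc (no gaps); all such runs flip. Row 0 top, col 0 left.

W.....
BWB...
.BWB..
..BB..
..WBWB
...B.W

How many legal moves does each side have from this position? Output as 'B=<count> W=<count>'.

-- B to move --
(0,1): flips 1 -> legal
(0,2): no bracket -> illegal
(1,3): no bracket -> illegal
(2,0): no bracket -> illegal
(3,1): flips 1 -> legal
(3,4): no bracket -> illegal
(3,5): flips 1 -> legal
(4,1): flips 1 -> legal
(5,1): flips 1 -> legal
(5,2): flips 1 -> legal
(5,4): no bracket -> illegal
B mobility = 6
-- W to move --
(0,1): no bracket -> illegal
(0,2): flips 1 -> legal
(0,3): no bracket -> illegal
(1,3): flips 1 -> legal
(1,4): no bracket -> illegal
(2,0): flips 2 -> legal
(2,4): flips 2 -> legal
(3,0): no bracket -> illegal
(3,1): flips 1 -> legal
(3,4): no bracket -> illegal
(3,5): flips 1 -> legal
(4,1): no bracket -> illegal
(5,2): no bracket -> illegal
(5,4): no bracket -> illegal
W mobility = 6

Answer: B=6 W=6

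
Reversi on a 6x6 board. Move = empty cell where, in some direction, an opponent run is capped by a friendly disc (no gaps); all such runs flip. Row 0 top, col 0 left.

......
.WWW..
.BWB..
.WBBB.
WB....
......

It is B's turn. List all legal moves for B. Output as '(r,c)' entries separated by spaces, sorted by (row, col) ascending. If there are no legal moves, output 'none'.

Answer: (0,0) (0,1) (0,2) (0,3) (3,0)

Derivation:
(0,0): flips 2 -> legal
(0,1): flips 2 -> legal
(0,2): flips 2 -> legal
(0,3): flips 2 -> legal
(0,4): no bracket -> illegal
(1,0): no bracket -> illegal
(1,4): no bracket -> illegal
(2,0): no bracket -> illegal
(2,4): no bracket -> illegal
(3,0): flips 1 -> legal
(4,2): no bracket -> illegal
(5,0): no bracket -> illegal
(5,1): no bracket -> illegal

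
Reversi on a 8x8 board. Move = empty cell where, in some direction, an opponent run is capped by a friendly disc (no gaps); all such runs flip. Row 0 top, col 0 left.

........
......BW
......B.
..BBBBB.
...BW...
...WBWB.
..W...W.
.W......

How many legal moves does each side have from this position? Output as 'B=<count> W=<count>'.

Answer: B=5 W=8

Derivation:
-- B to move --
(0,6): no bracket -> illegal
(0,7): no bracket -> illegal
(2,7): no bracket -> illegal
(4,2): no bracket -> illegal
(4,5): flips 1 -> legal
(4,6): no bracket -> illegal
(5,1): no bracket -> illegal
(5,2): flips 1 -> legal
(5,7): no bracket -> illegal
(6,0): no bracket -> illegal
(6,1): no bracket -> illegal
(6,3): flips 1 -> legal
(6,4): no bracket -> illegal
(6,5): no bracket -> illegal
(6,7): no bracket -> illegal
(7,0): no bracket -> illegal
(7,2): no bracket -> illegal
(7,3): no bracket -> illegal
(7,5): no bracket -> illegal
(7,6): flips 1 -> legal
(7,7): flips 3 -> legal
B mobility = 5
-- W to move --
(0,5): no bracket -> illegal
(0,6): no bracket -> illegal
(0,7): no bracket -> illegal
(1,5): flips 1 -> legal
(2,1): no bracket -> illegal
(2,2): flips 1 -> legal
(2,3): flips 2 -> legal
(2,4): flips 1 -> legal
(2,5): no bracket -> illegal
(2,7): no bracket -> illegal
(3,1): no bracket -> illegal
(3,7): no bracket -> illegal
(4,1): no bracket -> illegal
(4,2): flips 1 -> legal
(4,5): no bracket -> illegal
(4,6): flips 1 -> legal
(4,7): no bracket -> illegal
(5,2): no bracket -> illegal
(5,7): flips 1 -> legal
(6,3): no bracket -> illegal
(6,4): flips 1 -> legal
(6,5): no bracket -> illegal
(6,7): no bracket -> illegal
W mobility = 8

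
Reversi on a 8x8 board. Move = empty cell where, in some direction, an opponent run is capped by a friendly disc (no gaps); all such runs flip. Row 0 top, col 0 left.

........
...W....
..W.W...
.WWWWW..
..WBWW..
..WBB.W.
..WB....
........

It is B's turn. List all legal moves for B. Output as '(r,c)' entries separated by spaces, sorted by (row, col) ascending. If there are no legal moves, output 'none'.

(0,2): no bracket -> illegal
(0,3): no bracket -> illegal
(0,4): no bracket -> illegal
(1,1): no bracket -> illegal
(1,2): no bracket -> illegal
(1,4): flips 3 -> legal
(1,5): no bracket -> illegal
(2,0): flips 2 -> legal
(2,1): flips 1 -> legal
(2,3): flips 1 -> legal
(2,5): flips 1 -> legal
(2,6): flips 2 -> legal
(3,0): no bracket -> illegal
(3,6): flips 1 -> legal
(4,0): no bracket -> illegal
(4,1): flips 2 -> legal
(4,6): flips 2 -> legal
(4,7): no bracket -> illegal
(5,1): flips 1 -> legal
(5,5): no bracket -> illegal
(5,7): no bracket -> illegal
(6,1): flips 2 -> legal
(6,5): no bracket -> illegal
(6,6): no bracket -> illegal
(6,7): no bracket -> illegal
(7,1): flips 1 -> legal
(7,2): no bracket -> illegal
(7,3): no bracket -> illegal

Answer: (1,4) (2,0) (2,1) (2,3) (2,5) (2,6) (3,6) (4,1) (4,6) (5,1) (6,1) (7,1)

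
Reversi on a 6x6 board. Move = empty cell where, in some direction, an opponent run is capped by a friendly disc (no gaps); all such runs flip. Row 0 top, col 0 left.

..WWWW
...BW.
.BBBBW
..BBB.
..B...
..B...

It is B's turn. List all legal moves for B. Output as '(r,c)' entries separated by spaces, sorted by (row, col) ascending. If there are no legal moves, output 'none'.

(0,1): no bracket -> illegal
(1,1): no bracket -> illegal
(1,2): no bracket -> illegal
(1,5): flips 1 -> legal
(3,5): no bracket -> illegal

Answer: (1,5)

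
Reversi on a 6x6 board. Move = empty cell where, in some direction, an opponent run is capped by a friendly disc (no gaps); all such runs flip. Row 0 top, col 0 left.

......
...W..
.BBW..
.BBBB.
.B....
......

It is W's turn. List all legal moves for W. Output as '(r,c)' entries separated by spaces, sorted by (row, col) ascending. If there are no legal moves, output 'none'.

(1,0): no bracket -> illegal
(1,1): no bracket -> illegal
(1,2): no bracket -> illegal
(2,0): flips 2 -> legal
(2,4): no bracket -> illegal
(2,5): no bracket -> illegal
(3,0): no bracket -> illegal
(3,5): no bracket -> illegal
(4,0): flips 2 -> legal
(4,2): no bracket -> illegal
(4,3): flips 1 -> legal
(4,4): no bracket -> illegal
(4,5): flips 1 -> legal
(5,0): flips 2 -> legal
(5,1): no bracket -> illegal
(5,2): no bracket -> illegal

Answer: (2,0) (4,0) (4,3) (4,5) (5,0)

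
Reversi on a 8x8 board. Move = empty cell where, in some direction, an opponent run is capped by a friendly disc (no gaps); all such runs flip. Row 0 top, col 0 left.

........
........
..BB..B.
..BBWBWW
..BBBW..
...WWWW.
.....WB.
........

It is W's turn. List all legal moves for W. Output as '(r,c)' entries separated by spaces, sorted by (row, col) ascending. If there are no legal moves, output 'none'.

Answer: (1,1) (1,2) (1,3) (1,5) (1,6) (1,7) (2,1) (2,5) (3,1) (4,1) (5,2) (6,7) (7,6) (7,7)

Derivation:
(1,1): flips 3 -> legal
(1,2): flips 1 -> legal
(1,3): flips 3 -> legal
(1,4): no bracket -> illegal
(1,5): flips 1 -> legal
(1,6): flips 1 -> legal
(1,7): flips 3 -> legal
(2,1): flips 2 -> legal
(2,4): no bracket -> illegal
(2,5): flips 1 -> legal
(2,7): no bracket -> illegal
(3,1): flips 3 -> legal
(4,1): flips 3 -> legal
(4,6): no bracket -> illegal
(5,1): no bracket -> illegal
(5,2): flips 1 -> legal
(5,7): no bracket -> illegal
(6,7): flips 1 -> legal
(7,5): no bracket -> illegal
(7,6): flips 1 -> legal
(7,7): flips 1 -> legal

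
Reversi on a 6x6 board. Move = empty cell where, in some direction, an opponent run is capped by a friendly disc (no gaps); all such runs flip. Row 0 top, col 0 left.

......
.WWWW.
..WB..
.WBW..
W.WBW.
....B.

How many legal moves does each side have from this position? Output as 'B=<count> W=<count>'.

Answer: B=10 W=4

Derivation:
-- B to move --
(0,0): no bracket -> illegal
(0,1): flips 1 -> legal
(0,2): flips 2 -> legal
(0,3): flips 1 -> legal
(0,4): no bracket -> illegal
(0,5): flips 1 -> legal
(1,0): no bracket -> illegal
(1,5): no bracket -> illegal
(2,0): no bracket -> illegal
(2,1): flips 1 -> legal
(2,4): no bracket -> illegal
(2,5): no bracket -> illegal
(3,0): flips 1 -> legal
(3,4): flips 2 -> legal
(3,5): no bracket -> illegal
(4,1): flips 1 -> legal
(4,5): flips 1 -> legal
(5,0): no bracket -> illegal
(5,1): no bracket -> illegal
(5,2): flips 1 -> legal
(5,3): no bracket -> illegal
(5,5): no bracket -> illegal
B mobility = 10
-- W to move --
(2,1): no bracket -> illegal
(2,4): flips 1 -> legal
(3,4): flips 1 -> legal
(4,1): flips 2 -> legal
(4,5): no bracket -> illegal
(5,2): no bracket -> illegal
(5,3): flips 1 -> legal
(5,5): no bracket -> illegal
W mobility = 4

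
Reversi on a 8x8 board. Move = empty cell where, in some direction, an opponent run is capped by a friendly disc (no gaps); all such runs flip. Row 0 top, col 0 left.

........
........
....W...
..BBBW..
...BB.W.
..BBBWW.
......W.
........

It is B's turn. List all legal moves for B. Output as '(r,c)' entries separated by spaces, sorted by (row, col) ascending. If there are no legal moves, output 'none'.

(1,3): no bracket -> illegal
(1,4): flips 1 -> legal
(1,5): flips 1 -> legal
(2,3): no bracket -> illegal
(2,5): no bracket -> illegal
(2,6): flips 1 -> legal
(3,6): flips 1 -> legal
(3,7): no bracket -> illegal
(4,5): no bracket -> illegal
(4,7): no bracket -> illegal
(5,7): flips 2 -> legal
(6,4): no bracket -> illegal
(6,5): no bracket -> illegal
(6,7): no bracket -> illegal
(7,5): no bracket -> illegal
(7,6): no bracket -> illegal
(7,7): flips 2 -> legal

Answer: (1,4) (1,5) (2,6) (3,6) (5,7) (7,7)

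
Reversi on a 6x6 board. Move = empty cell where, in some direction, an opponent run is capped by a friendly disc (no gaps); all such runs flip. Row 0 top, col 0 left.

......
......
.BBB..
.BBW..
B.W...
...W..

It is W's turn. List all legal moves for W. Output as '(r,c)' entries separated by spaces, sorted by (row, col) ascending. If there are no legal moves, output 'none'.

Answer: (1,1) (1,2) (1,3) (2,0) (3,0)

Derivation:
(1,0): no bracket -> illegal
(1,1): flips 1 -> legal
(1,2): flips 2 -> legal
(1,3): flips 1 -> legal
(1,4): no bracket -> illegal
(2,0): flips 1 -> legal
(2,4): no bracket -> illegal
(3,0): flips 2 -> legal
(3,4): no bracket -> illegal
(4,1): no bracket -> illegal
(4,3): no bracket -> illegal
(5,0): no bracket -> illegal
(5,1): no bracket -> illegal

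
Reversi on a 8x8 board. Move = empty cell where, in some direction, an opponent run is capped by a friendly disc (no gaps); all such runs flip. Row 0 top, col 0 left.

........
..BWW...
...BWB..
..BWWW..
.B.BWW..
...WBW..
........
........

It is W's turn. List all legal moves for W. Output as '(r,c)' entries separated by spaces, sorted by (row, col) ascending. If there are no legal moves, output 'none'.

(0,1): flips 2 -> legal
(0,2): no bracket -> illegal
(0,3): no bracket -> illegal
(1,1): flips 1 -> legal
(1,5): flips 1 -> legal
(1,6): flips 1 -> legal
(2,1): no bracket -> illegal
(2,2): flips 1 -> legal
(2,6): flips 1 -> legal
(3,0): no bracket -> illegal
(3,1): flips 1 -> legal
(3,6): flips 1 -> legal
(4,0): no bracket -> illegal
(4,2): flips 1 -> legal
(5,0): flips 3 -> legal
(5,1): no bracket -> illegal
(5,2): flips 1 -> legal
(6,3): flips 1 -> legal
(6,4): flips 1 -> legal
(6,5): no bracket -> illegal

Answer: (0,1) (1,1) (1,5) (1,6) (2,2) (2,6) (3,1) (3,6) (4,2) (5,0) (5,2) (6,3) (6,4)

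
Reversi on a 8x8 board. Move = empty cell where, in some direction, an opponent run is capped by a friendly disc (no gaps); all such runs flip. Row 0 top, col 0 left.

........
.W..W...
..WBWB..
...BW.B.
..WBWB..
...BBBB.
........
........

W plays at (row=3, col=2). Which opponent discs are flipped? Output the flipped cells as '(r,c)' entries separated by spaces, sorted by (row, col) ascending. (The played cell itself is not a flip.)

Dir NW: first cell '.' (not opp) -> no flip
Dir N: first cell 'W' (not opp) -> no flip
Dir NE: opp run (2,3) capped by W -> flip
Dir W: first cell '.' (not opp) -> no flip
Dir E: opp run (3,3) capped by W -> flip
Dir SW: first cell '.' (not opp) -> no flip
Dir S: first cell 'W' (not opp) -> no flip
Dir SE: opp run (4,3) (5,4), next='.' -> no flip

Answer: (2,3) (3,3)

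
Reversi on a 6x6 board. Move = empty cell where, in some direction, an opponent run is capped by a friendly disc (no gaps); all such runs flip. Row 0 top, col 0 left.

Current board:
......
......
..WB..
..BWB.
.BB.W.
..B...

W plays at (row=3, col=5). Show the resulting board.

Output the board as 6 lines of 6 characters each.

Answer: ......
......
..WB..
..BWWW
.BB.W.
..B...

Derivation:
Place W at (3,5); scan 8 dirs for brackets.
Dir NW: first cell '.' (not opp) -> no flip
Dir N: first cell '.' (not opp) -> no flip
Dir NE: edge -> no flip
Dir W: opp run (3,4) capped by W -> flip
Dir E: edge -> no flip
Dir SW: first cell 'W' (not opp) -> no flip
Dir S: first cell '.' (not opp) -> no flip
Dir SE: edge -> no flip
All flips: (3,4)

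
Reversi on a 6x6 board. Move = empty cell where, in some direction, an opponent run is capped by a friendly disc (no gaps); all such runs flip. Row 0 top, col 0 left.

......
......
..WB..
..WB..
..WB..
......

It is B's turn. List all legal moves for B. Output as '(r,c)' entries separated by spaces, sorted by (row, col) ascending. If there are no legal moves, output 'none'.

Answer: (1,1) (2,1) (3,1) (4,1) (5,1)

Derivation:
(1,1): flips 1 -> legal
(1,2): no bracket -> illegal
(1,3): no bracket -> illegal
(2,1): flips 2 -> legal
(3,1): flips 1 -> legal
(4,1): flips 2 -> legal
(5,1): flips 1 -> legal
(5,2): no bracket -> illegal
(5,3): no bracket -> illegal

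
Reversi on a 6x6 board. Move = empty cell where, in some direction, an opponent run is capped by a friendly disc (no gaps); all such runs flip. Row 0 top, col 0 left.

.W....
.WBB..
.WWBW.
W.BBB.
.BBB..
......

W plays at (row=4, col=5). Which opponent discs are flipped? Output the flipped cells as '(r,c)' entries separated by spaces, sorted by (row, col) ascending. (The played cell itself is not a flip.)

Answer: (1,2) (2,3) (3,4)

Derivation:
Dir NW: opp run (3,4) (2,3) (1,2) capped by W -> flip
Dir N: first cell '.' (not opp) -> no flip
Dir NE: edge -> no flip
Dir W: first cell '.' (not opp) -> no flip
Dir E: edge -> no flip
Dir SW: first cell '.' (not opp) -> no flip
Dir S: first cell '.' (not opp) -> no flip
Dir SE: edge -> no flip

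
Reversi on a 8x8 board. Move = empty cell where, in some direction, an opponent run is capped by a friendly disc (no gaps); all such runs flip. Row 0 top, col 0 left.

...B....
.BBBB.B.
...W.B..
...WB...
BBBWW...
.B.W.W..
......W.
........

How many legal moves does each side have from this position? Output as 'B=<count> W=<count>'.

-- B to move --
(2,2): no bracket -> illegal
(2,4): flips 1 -> legal
(3,2): flips 2 -> legal
(3,5): no bracket -> illegal
(4,5): flips 2 -> legal
(4,6): no bracket -> illegal
(5,2): flips 1 -> legal
(5,4): flips 1 -> legal
(5,6): no bracket -> illegal
(5,7): no bracket -> illegal
(6,2): no bracket -> illegal
(6,3): flips 4 -> legal
(6,4): flips 1 -> legal
(6,5): no bracket -> illegal
(6,7): no bracket -> illegal
(7,5): no bracket -> illegal
(7,6): no bracket -> illegal
(7,7): no bracket -> illegal
B mobility = 7
-- W to move --
(0,0): no bracket -> illegal
(0,1): flips 1 -> legal
(0,2): no bracket -> illegal
(0,4): no bracket -> illegal
(0,5): flips 1 -> legal
(0,6): no bracket -> illegal
(0,7): flips 3 -> legal
(1,0): no bracket -> illegal
(1,5): no bracket -> illegal
(1,7): no bracket -> illegal
(2,0): no bracket -> illegal
(2,1): no bracket -> illegal
(2,2): no bracket -> illegal
(2,4): flips 1 -> legal
(2,6): no bracket -> illegal
(2,7): no bracket -> illegal
(3,0): no bracket -> illegal
(3,1): flips 1 -> legal
(3,2): no bracket -> illegal
(3,5): flips 1 -> legal
(3,6): no bracket -> illegal
(4,5): flips 1 -> legal
(5,0): no bracket -> illegal
(5,2): no bracket -> illegal
(6,0): flips 2 -> legal
(6,1): no bracket -> illegal
(6,2): no bracket -> illegal
W mobility = 8

Answer: B=7 W=8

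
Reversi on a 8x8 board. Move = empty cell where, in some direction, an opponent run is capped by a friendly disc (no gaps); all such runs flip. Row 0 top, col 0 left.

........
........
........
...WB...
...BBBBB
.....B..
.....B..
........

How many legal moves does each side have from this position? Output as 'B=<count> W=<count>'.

-- B to move --
(2,2): flips 1 -> legal
(2,3): flips 1 -> legal
(2,4): no bracket -> illegal
(3,2): flips 1 -> legal
(4,2): no bracket -> illegal
B mobility = 3
-- W to move --
(2,3): no bracket -> illegal
(2,4): no bracket -> illegal
(2,5): no bracket -> illegal
(3,2): no bracket -> illegal
(3,5): flips 1 -> legal
(3,6): no bracket -> illegal
(3,7): no bracket -> illegal
(4,2): no bracket -> illegal
(5,2): no bracket -> illegal
(5,3): flips 1 -> legal
(5,4): no bracket -> illegal
(5,6): no bracket -> illegal
(5,7): no bracket -> illegal
(6,4): no bracket -> illegal
(6,6): flips 2 -> legal
(7,4): no bracket -> illegal
(7,5): no bracket -> illegal
(7,6): no bracket -> illegal
W mobility = 3

Answer: B=3 W=3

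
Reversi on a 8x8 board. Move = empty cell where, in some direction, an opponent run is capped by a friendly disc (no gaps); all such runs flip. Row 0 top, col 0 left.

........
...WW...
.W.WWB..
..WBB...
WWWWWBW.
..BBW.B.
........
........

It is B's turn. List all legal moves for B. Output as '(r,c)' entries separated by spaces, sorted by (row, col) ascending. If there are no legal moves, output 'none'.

(0,2): no bracket -> illegal
(0,3): flips 3 -> legal
(0,4): flips 2 -> legal
(0,5): no bracket -> illegal
(1,0): no bracket -> illegal
(1,1): no bracket -> illegal
(1,2): flips 1 -> legal
(1,5): flips 1 -> legal
(2,0): no bracket -> illegal
(2,2): flips 4 -> legal
(3,0): flips 1 -> legal
(3,1): flips 2 -> legal
(3,5): flips 1 -> legal
(3,6): flips 1 -> legal
(3,7): no bracket -> illegal
(4,7): flips 1 -> legal
(5,0): no bracket -> illegal
(5,1): flips 1 -> legal
(5,5): flips 2 -> legal
(5,7): no bracket -> illegal
(6,3): flips 1 -> legal
(6,4): flips 2 -> legal
(6,5): no bracket -> illegal

Answer: (0,3) (0,4) (1,2) (1,5) (2,2) (3,0) (3,1) (3,5) (3,6) (4,7) (5,1) (5,5) (6,3) (6,4)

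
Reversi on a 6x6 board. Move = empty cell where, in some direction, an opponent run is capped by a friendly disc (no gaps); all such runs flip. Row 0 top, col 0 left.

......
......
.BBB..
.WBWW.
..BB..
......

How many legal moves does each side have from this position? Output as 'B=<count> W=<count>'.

-- B to move --
(2,0): flips 1 -> legal
(2,4): flips 1 -> legal
(2,5): flips 1 -> legal
(3,0): flips 1 -> legal
(3,5): flips 2 -> legal
(4,0): flips 1 -> legal
(4,1): flips 1 -> legal
(4,4): flips 1 -> legal
(4,5): flips 1 -> legal
B mobility = 9
-- W to move --
(1,0): no bracket -> illegal
(1,1): flips 2 -> legal
(1,2): flips 1 -> legal
(1,3): flips 2 -> legal
(1,4): no bracket -> illegal
(2,0): no bracket -> illegal
(2,4): no bracket -> illegal
(3,0): no bracket -> illegal
(4,1): no bracket -> illegal
(4,4): no bracket -> illegal
(5,1): flips 1 -> legal
(5,2): flips 1 -> legal
(5,3): flips 2 -> legal
(5,4): no bracket -> illegal
W mobility = 6

Answer: B=9 W=6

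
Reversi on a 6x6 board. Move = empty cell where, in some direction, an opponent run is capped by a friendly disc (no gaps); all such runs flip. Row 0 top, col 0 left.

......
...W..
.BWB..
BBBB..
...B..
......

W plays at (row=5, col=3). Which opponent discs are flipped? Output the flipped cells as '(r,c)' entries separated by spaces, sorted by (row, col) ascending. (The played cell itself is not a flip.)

Answer: (2,3) (3,3) (4,3)

Derivation:
Dir NW: first cell '.' (not opp) -> no flip
Dir N: opp run (4,3) (3,3) (2,3) capped by W -> flip
Dir NE: first cell '.' (not opp) -> no flip
Dir W: first cell '.' (not opp) -> no flip
Dir E: first cell '.' (not opp) -> no flip
Dir SW: edge -> no flip
Dir S: edge -> no flip
Dir SE: edge -> no flip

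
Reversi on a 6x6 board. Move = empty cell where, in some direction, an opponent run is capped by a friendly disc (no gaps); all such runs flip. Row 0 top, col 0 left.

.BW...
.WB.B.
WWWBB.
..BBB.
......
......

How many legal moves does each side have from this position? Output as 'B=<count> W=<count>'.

Answer: B=5 W=7

Derivation:
-- B to move --
(0,0): flips 2 -> legal
(0,3): flips 1 -> legal
(1,0): flips 2 -> legal
(1,3): no bracket -> illegal
(3,0): flips 1 -> legal
(3,1): flips 2 -> legal
B mobility = 5
-- W to move --
(0,0): flips 1 -> legal
(0,3): flips 1 -> legal
(0,4): no bracket -> illegal
(0,5): no bracket -> illegal
(1,0): no bracket -> illegal
(1,3): flips 1 -> legal
(1,5): no bracket -> illegal
(2,5): flips 2 -> legal
(3,1): no bracket -> illegal
(3,5): no bracket -> illegal
(4,1): no bracket -> illegal
(4,2): flips 1 -> legal
(4,3): flips 1 -> legal
(4,4): flips 1 -> legal
(4,5): no bracket -> illegal
W mobility = 7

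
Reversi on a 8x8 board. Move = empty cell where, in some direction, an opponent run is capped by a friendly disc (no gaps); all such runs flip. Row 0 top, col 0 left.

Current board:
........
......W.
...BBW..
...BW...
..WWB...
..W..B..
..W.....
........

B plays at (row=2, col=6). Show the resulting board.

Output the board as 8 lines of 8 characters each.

Place B at (2,6); scan 8 dirs for brackets.
Dir NW: first cell '.' (not opp) -> no flip
Dir N: opp run (1,6), next='.' -> no flip
Dir NE: first cell '.' (not opp) -> no flip
Dir W: opp run (2,5) capped by B -> flip
Dir E: first cell '.' (not opp) -> no flip
Dir SW: first cell '.' (not opp) -> no flip
Dir S: first cell '.' (not opp) -> no flip
Dir SE: first cell '.' (not opp) -> no flip
All flips: (2,5)

Answer: ........
......W.
...BBBB.
...BW...
..WWB...
..W..B..
..W.....
........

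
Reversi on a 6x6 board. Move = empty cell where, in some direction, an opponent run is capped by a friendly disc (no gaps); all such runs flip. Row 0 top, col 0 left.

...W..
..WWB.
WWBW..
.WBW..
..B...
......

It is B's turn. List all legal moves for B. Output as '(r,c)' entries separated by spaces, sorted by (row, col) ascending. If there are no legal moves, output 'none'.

(0,1): no bracket -> illegal
(0,2): flips 1 -> legal
(0,4): flips 1 -> legal
(1,0): flips 1 -> legal
(1,1): flips 2 -> legal
(2,4): flips 2 -> legal
(3,0): flips 1 -> legal
(3,4): flips 1 -> legal
(4,0): flips 1 -> legal
(4,1): no bracket -> illegal
(4,3): no bracket -> illegal
(4,4): flips 1 -> legal

Answer: (0,2) (0,4) (1,0) (1,1) (2,4) (3,0) (3,4) (4,0) (4,4)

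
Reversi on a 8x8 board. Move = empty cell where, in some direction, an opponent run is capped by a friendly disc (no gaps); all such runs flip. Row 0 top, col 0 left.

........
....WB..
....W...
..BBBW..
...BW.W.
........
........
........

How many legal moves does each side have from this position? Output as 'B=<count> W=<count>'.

-- B to move --
(0,3): no bracket -> illegal
(0,4): flips 2 -> legal
(0,5): no bracket -> illegal
(1,3): flips 1 -> legal
(2,3): no bracket -> illegal
(2,5): no bracket -> illegal
(2,6): no bracket -> illegal
(3,6): flips 1 -> legal
(3,7): no bracket -> illegal
(4,5): flips 1 -> legal
(4,7): no bracket -> illegal
(5,3): no bracket -> illegal
(5,4): flips 1 -> legal
(5,5): flips 1 -> legal
(5,6): no bracket -> illegal
(5,7): no bracket -> illegal
B mobility = 6
-- W to move --
(0,4): no bracket -> illegal
(0,5): no bracket -> illegal
(0,6): flips 1 -> legal
(1,6): flips 1 -> legal
(2,1): no bracket -> illegal
(2,2): flips 1 -> legal
(2,3): no bracket -> illegal
(2,5): no bracket -> illegal
(2,6): no bracket -> illegal
(3,1): flips 3 -> legal
(4,1): no bracket -> illegal
(4,2): flips 2 -> legal
(4,5): no bracket -> illegal
(5,2): no bracket -> illegal
(5,3): no bracket -> illegal
(5,4): no bracket -> illegal
W mobility = 5

Answer: B=6 W=5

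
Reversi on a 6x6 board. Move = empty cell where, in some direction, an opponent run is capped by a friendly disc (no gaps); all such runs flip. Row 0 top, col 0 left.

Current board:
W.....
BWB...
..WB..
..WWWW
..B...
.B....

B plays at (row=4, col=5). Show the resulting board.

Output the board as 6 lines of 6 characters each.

Place B at (4,5); scan 8 dirs for brackets.
Dir NW: opp run (3,4) capped by B -> flip
Dir N: opp run (3,5), next='.' -> no flip
Dir NE: edge -> no flip
Dir W: first cell '.' (not opp) -> no flip
Dir E: edge -> no flip
Dir SW: first cell '.' (not opp) -> no flip
Dir S: first cell '.' (not opp) -> no flip
Dir SE: edge -> no flip
All flips: (3,4)

Answer: W.....
BWB...
..WB..
..WWBW
..B..B
.B....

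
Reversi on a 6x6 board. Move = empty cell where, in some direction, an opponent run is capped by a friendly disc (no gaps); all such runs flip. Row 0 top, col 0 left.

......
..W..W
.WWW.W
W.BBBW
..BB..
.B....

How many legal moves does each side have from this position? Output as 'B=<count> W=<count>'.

Answer: B=6 W=7

Derivation:
-- B to move --
(0,1): flips 2 -> legal
(0,2): flips 2 -> legal
(0,3): no bracket -> illegal
(0,4): no bracket -> illegal
(0,5): no bracket -> illegal
(1,0): flips 1 -> legal
(1,1): flips 1 -> legal
(1,3): flips 1 -> legal
(1,4): flips 1 -> legal
(2,0): no bracket -> illegal
(2,4): no bracket -> illegal
(3,1): no bracket -> illegal
(4,0): no bracket -> illegal
(4,1): no bracket -> illegal
(4,4): no bracket -> illegal
(4,5): no bracket -> illegal
B mobility = 6
-- W to move --
(2,4): no bracket -> illegal
(3,1): flips 3 -> legal
(4,0): no bracket -> illegal
(4,1): flips 1 -> legal
(4,4): flips 1 -> legal
(4,5): flips 1 -> legal
(5,0): no bracket -> illegal
(5,2): flips 4 -> legal
(5,3): flips 2 -> legal
(5,4): flips 2 -> legal
W mobility = 7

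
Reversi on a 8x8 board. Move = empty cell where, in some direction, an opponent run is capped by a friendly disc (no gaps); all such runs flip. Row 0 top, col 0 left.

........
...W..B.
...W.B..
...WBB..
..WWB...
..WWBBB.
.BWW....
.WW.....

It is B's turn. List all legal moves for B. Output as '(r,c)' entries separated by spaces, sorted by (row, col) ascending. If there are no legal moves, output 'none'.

Answer: (1,2) (2,2) (3,2) (4,1) (5,1) (6,4)

Derivation:
(0,2): no bracket -> illegal
(0,3): no bracket -> illegal
(0,4): no bracket -> illegal
(1,2): flips 1 -> legal
(1,4): no bracket -> illegal
(2,2): flips 1 -> legal
(2,4): no bracket -> illegal
(3,1): no bracket -> illegal
(3,2): flips 2 -> legal
(4,1): flips 2 -> legal
(5,1): flips 2 -> legal
(6,0): no bracket -> illegal
(6,4): flips 2 -> legal
(7,0): no bracket -> illegal
(7,3): no bracket -> illegal
(7,4): no bracket -> illegal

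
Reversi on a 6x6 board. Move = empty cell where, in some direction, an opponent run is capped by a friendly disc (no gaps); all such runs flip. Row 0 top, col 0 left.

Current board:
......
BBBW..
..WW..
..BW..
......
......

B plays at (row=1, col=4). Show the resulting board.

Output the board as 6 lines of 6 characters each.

Answer: ......
BBBBB.
..WB..
..BW..
......
......

Derivation:
Place B at (1,4); scan 8 dirs for brackets.
Dir NW: first cell '.' (not opp) -> no flip
Dir N: first cell '.' (not opp) -> no flip
Dir NE: first cell '.' (not opp) -> no flip
Dir W: opp run (1,3) capped by B -> flip
Dir E: first cell '.' (not opp) -> no flip
Dir SW: opp run (2,3) capped by B -> flip
Dir S: first cell '.' (not opp) -> no flip
Dir SE: first cell '.' (not opp) -> no flip
All flips: (1,3) (2,3)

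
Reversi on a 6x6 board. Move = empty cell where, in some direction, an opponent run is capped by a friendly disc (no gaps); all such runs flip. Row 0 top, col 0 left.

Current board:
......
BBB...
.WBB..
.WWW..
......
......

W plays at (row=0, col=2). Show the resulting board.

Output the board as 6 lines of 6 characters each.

Answer: ..W...
BBW...
.WWB..
.WWW..
......
......

Derivation:
Place W at (0,2); scan 8 dirs for brackets.
Dir NW: edge -> no flip
Dir N: edge -> no flip
Dir NE: edge -> no flip
Dir W: first cell '.' (not opp) -> no flip
Dir E: first cell '.' (not opp) -> no flip
Dir SW: opp run (1,1), next='.' -> no flip
Dir S: opp run (1,2) (2,2) capped by W -> flip
Dir SE: first cell '.' (not opp) -> no flip
All flips: (1,2) (2,2)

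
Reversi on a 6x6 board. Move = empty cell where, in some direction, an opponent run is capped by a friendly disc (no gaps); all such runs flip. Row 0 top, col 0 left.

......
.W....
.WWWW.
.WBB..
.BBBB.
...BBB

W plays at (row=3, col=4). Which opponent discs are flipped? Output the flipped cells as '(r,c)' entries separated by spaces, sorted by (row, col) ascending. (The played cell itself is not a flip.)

Answer: (3,2) (3,3)

Derivation:
Dir NW: first cell 'W' (not opp) -> no flip
Dir N: first cell 'W' (not opp) -> no flip
Dir NE: first cell '.' (not opp) -> no flip
Dir W: opp run (3,3) (3,2) capped by W -> flip
Dir E: first cell '.' (not opp) -> no flip
Dir SW: opp run (4,3), next='.' -> no flip
Dir S: opp run (4,4) (5,4), next=edge -> no flip
Dir SE: first cell '.' (not opp) -> no flip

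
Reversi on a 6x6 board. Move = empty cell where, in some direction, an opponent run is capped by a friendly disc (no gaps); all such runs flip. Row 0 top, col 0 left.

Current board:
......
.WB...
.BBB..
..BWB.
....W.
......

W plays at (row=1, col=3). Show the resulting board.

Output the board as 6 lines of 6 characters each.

Place W at (1,3); scan 8 dirs for brackets.
Dir NW: first cell '.' (not opp) -> no flip
Dir N: first cell '.' (not opp) -> no flip
Dir NE: first cell '.' (not opp) -> no flip
Dir W: opp run (1,2) capped by W -> flip
Dir E: first cell '.' (not opp) -> no flip
Dir SW: opp run (2,2), next='.' -> no flip
Dir S: opp run (2,3) capped by W -> flip
Dir SE: first cell '.' (not opp) -> no flip
All flips: (1,2) (2,3)

Answer: ......
.WWW..
.BBW..
..BWB.
....W.
......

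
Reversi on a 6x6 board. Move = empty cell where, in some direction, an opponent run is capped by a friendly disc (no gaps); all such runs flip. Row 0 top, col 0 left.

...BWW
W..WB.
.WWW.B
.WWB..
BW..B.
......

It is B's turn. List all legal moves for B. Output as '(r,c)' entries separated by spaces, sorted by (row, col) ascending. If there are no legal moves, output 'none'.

Answer: (1,1) (1,2) (3,0) (4,2) (5,0)

Derivation:
(0,0): no bracket -> illegal
(0,1): no bracket -> illegal
(0,2): no bracket -> illegal
(1,1): flips 1 -> legal
(1,2): flips 1 -> legal
(1,5): no bracket -> illegal
(2,0): no bracket -> illegal
(2,4): no bracket -> illegal
(3,0): flips 2 -> legal
(3,4): no bracket -> illegal
(4,2): flips 1 -> legal
(4,3): no bracket -> illegal
(5,0): flips 3 -> legal
(5,1): no bracket -> illegal
(5,2): no bracket -> illegal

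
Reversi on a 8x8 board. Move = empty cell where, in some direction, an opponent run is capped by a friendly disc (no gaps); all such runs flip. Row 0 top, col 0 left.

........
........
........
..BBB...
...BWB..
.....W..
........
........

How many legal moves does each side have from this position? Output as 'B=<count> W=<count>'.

Answer: B=3 W=5

Derivation:
-- B to move --
(3,5): no bracket -> illegal
(4,6): no bracket -> illegal
(5,3): no bracket -> illegal
(5,4): flips 1 -> legal
(5,6): no bracket -> illegal
(6,4): no bracket -> illegal
(6,5): flips 1 -> legal
(6,6): flips 2 -> legal
B mobility = 3
-- W to move --
(2,1): no bracket -> illegal
(2,2): flips 1 -> legal
(2,3): no bracket -> illegal
(2,4): flips 1 -> legal
(2,5): no bracket -> illegal
(3,1): no bracket -> illegal
(3,5): flips 1 -> legal
(3,6): no bracket -> illegal
(4,1): no bracket -> illegal
(4,2): flips 1 -> legal
(4,6): flips 1 -> legal
(5,2): no bracket -> illegal
(5,3): no bracket -> illegal
(5,4): no bracket -> illegal
(5,6): no bracket -> illegal
W mobility = 5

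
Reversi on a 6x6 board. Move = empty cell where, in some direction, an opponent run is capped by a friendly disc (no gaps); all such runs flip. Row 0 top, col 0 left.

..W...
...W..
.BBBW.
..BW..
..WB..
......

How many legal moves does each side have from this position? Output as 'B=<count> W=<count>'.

-- B to move --
(0,1): no bracket -> illegal
(0,3): flips 1 -> legal
(0,4): flips 1 -> legal
(1,1): no bracket -> illegal
(1,2): no bracket -> illegal
(1,4): no bracket -> illegal
(1,5): no bracket -> illegal
(2,5): flips 1 -> legal
(3,1): no bracket -> illegal
(3,4): flips 1 -> legal
(3,5): no bracket -> illegal
(4,1): flips 1 -> legal
(4,4): flips 1 -> legal
(5,1): no bracket -> illegal
(5,2): flips 1 -> legal
(5,3): no bracket -> illegal
B mobility = 7
-- W to move --
(1,0): no bracket -> illegal
(1,1): flips 1 -> legal
(1,2): flips 2 -> legal
(1,4): no bracket -> illegal
(2,0): flips 3 -> legal
(3,0): no bracket -> illegal
(3,1): flips 2 -> legal
(3,4): no bracket -> illegal
(4,1): no bracket -> illegal
(4,4): flips 1 -> legal
(5,2): no bracket -> illegal
(5,3): flips 1 -> legal
(5,4): no bracket -> illegal
W mobility = 6

Answer: B=7 W=6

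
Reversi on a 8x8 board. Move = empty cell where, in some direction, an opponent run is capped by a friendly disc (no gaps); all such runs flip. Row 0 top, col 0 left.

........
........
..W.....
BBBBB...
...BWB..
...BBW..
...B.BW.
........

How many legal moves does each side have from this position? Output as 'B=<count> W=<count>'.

Answer: B=7 W=9

Derivation:
-- B to move --
(1,1): flips 1 -> legal
(1,2): flips 1 -> legal
(1,3): flips 1 -> legal
(2,1): no bracket -> illegal
(2,3): no bracket -> illegal
(3,5): flips 1 -> legal
(4,6): no bracket -> illegal
(5,6): flips 1 -> legal
(5,7): no bracket -> illegal
(6,4): no bracket -> illegal
(6,7): flips 1 -> legal
(7,5): no bracket -> illegal
(7,6): no bracket -> illegal
(7,7): flips 3 -> legal
B mobility = 7
-- W to move --
(2,0): no bracket -> illegal
(2,1): no bracket -> illegal
(2,3): no bracket -> illegal
(2,4): flips 1 -> legal
(2,5): no bracket -> illegal
(3,5): flips 1 -> legal
(3,6): no bracket -> illegal
(4,0): flips 1 -> legal
(4,1): no bracket -> illegal
(4,2): flips 2 -> legal
(4,6): flips 1 -> legal
(5,2): flips 2 -> legal
(5,6): no bracket -> illegal
(6,2): flips 1 -> legal
(6,4): flips 2 -> legal
(7,2): no bracket -> illegal
(7,3): no bracket -> illegal
(7,4): no bracket -> illegal
(7,5): flips 1 -> legal
(7,6): no bracket -> illegal
W mobility = 9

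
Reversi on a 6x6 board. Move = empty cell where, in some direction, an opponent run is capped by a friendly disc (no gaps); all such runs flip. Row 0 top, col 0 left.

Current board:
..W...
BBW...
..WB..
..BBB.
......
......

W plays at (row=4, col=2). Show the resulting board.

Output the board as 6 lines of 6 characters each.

Place W at (4,2); scan 8 dirs for brackets.
Dir NW: first cell '.' (not opp) -> no flip
Dir N: opp run (3,2) capped by W -> flip
Dir NE: opp run (3,3), next='.' -> no flip
Dir W: first cell '.' (not opp) -> no flip
Dir E: first cell '.' (not opp) -> no flip
Dir SW: first cell '.' (not opp) -> no flip
Dir S: first cell '.' (not opp) -> no flip
Dir SE: first cell '.' (not opp) -> no flip
All flips: (3,2)

Answer: ..W...
BBW...
..WB..
..WBB.
..W...
......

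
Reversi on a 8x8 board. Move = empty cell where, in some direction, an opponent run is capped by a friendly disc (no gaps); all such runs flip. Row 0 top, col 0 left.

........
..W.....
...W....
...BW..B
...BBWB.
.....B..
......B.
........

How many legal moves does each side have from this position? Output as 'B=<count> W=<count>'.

-- B to move --
(0,1): no bracket -> illegal
(0,2): no bracket -> illegal
(0,3): no bracket -> illegal
(1,1): no bracket -> illegal
(1,3): flips 1 -> legal
(1,4): no bracket -> illegal
(2,1): no bracket -> illegal
(2,2): no bracket -> illegal
(2,4): flips 1 -> legal
(2,5): flips 1 -> legal
(3,2): no bracket -> illegal
(3,5): flips 2 -> legal
(3,6): no bracket -> illegal
(5,4): no bracket -> illegal
(5,6): no bracket -> illegal
B mobility = 4
-- W to move --
(2,2): no bracket -> illegal
(2,4): no bracket -> illegal
(2,6): no bracket -> illegal
(2,7): no bracket -> illegal
(3,2): flips 1 -> legal
(3,5): no bracket -> illegal
(3,6): no bracket -> illegal
(4,2): flips 2 -> legal
(4,7): flips 1 -> legal
(5,2): flips 1 -> legal
(5,3): flips 2 -> legal
(5,4): flips 1 -> legal
(5,6): no bracket -> illegal
(5,7): no bracket -> illegal
(6,4): no bracket -> illegal
(6,5): flips 1 -> legal
(6,7): no bracket -> illegal
(7,5): no bracket -> illegal
(7,6): no bracket -> illegal
(7,7): no bracket -> illegal
W mobility = 7

Answer: B=4 W=7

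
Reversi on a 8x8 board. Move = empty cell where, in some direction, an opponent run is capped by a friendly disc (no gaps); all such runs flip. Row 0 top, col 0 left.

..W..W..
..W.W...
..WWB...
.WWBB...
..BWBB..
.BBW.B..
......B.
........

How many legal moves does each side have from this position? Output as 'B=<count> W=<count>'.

Answer: B=11 W=10

Derivation:
-- B to move --
(0,1): flips 2 -> legal
(0,3): no bracket -> illegal
(0,4): flips 1 -> legal
(0,6): no bracket -> illegal
(1,1): flips 1 -> legal
(1,3): flips 1 -> legal
(1,5): no bracket -> illegal
(1,6): no bracket -> illegal
(2,0): flips 1 -> legal
(2,1): flips 2 -> legal
(2,5): no bracket -> illegal
(3,0): flips 2 -> legal
(4,0): no bracket -> illegal
(4,1): no bracket -> illegal
(5,4): flips 1 -> legal
(6,2): flips 1 -> legal
(6,3): flips 2 -> legal
(6,4): flips 1 -> legal
B mobility = 11
-- W to move --
(1,3): no bracket -> illegal
(1,5): no bracket -> illegal
(2,5): flips 2 -> legal
(3,5): flips 3 -> legal
(3,6): no bracket -> illegal
(4,0): no bracket -> illegal
(4,1): flips 1 -> legal
(4,6): flips 2 -> legal
(5,0): flips 2 -> legal
(5,4): flips 3 -> legal
(5,6): flips 2 -> legal
(5,7): no bracket -> illegal
(6,0): no bracket -> illegal
(6,1): flips 1 -> legal
(6,2): flips 2 -> legal
(6,3): no bracket -> illegal
(6,4): no bracket -> illegal
(6,5): no bracket -> illegal
(6,7): no bracket -> illegal
(7,5): no bracket -> illegal
(7,6): no bracket -> illegal
(7,7): flips 4 -> legal
W mobility = 10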